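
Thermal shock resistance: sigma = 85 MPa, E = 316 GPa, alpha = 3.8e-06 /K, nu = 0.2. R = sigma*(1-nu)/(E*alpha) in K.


R = 85*(1-0.2)/(316*1000*3.8e-06) = 57 K

57


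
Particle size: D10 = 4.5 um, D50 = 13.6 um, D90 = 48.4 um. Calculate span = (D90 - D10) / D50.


Span = (48.4 - 4.5) / 13.6 = 43.9 / 13.6 = 3.228

3.228


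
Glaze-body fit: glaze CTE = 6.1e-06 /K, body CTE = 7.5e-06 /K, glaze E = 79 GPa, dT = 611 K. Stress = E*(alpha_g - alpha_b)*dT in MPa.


Stress = 79*1000*(6.1e-06 - 7.5e-06)*611 = -67.6 MPa

-67.6


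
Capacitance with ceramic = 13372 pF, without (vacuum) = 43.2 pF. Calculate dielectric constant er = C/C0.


er = 13372 / 43.2 = 309.54

309.54


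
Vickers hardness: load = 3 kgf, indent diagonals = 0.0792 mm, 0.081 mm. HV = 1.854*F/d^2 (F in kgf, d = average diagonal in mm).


d_avg = (0.0792+0.081)/2 = 0.0801 mm
HV = 1.854*3/0.0801^2 = 867

867


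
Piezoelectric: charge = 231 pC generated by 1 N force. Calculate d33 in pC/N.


d33 = 231 / 1 = 231.0 pC/N

231.0


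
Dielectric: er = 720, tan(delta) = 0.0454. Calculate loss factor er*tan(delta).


Loss = 720 * 0.0454 = 32.688

32.688


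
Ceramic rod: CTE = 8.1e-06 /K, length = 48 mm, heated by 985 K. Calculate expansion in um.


dL = 8.1e-06 * 48 * 985 * 1000 = 382.968 um

382.968


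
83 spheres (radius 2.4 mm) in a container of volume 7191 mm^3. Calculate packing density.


V_sphere = 4/3*pi*2.4^3 = 57.9058 mm^3
Total V = 83*57.9058 = 4806.1814 mm^3
PD = 4806.1814 / 7191 = 0.668

0.668


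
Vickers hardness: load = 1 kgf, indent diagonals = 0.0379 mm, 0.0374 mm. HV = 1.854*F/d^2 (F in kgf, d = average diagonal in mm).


d_avg = (0.0379+0.0374)/2 = 0.03765 mm
HV = 1.854*1/0.03765^2 = 1308

1308


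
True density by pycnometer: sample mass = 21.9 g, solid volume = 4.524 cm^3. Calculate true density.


TD = 21.9 / 4.524 = 4.841 g/cm^3

4.841


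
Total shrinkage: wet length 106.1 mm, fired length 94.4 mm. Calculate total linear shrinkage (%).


TS = (106.1 - 94.4) / 106.1 * 100 = 11.03%

11.03


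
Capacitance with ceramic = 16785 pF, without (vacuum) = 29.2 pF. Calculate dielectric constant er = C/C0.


er = 16785 / 29.2 = 574.83

574.83


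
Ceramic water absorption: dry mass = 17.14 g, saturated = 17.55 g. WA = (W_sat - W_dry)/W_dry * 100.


WA = (17.55 - 17.14) / 17.14 * 100 = 2.39%

2.39


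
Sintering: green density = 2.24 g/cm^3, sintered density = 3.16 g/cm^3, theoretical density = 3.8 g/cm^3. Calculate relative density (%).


Relative = 3.16 / 3.8 * 100 = 83.2%

83.2


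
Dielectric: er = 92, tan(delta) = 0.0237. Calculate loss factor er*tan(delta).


Loss = 92 * 0.0237 = 2.18

2.18


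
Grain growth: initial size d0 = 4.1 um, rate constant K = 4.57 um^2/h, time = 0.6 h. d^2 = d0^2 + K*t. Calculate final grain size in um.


d^2 = 4.1^2 + 4.57*0.6 = 19.552
d = sqrt(19.552) = 4.42 um

4.42


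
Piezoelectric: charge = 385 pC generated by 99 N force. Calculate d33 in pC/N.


d33 = 385 / 99 = 3.9 pC/N

3.9


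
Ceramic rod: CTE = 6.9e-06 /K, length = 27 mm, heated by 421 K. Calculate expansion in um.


dL = 6.9e-06 * 27 * 421 * 1000 = 78.432 um

78.432


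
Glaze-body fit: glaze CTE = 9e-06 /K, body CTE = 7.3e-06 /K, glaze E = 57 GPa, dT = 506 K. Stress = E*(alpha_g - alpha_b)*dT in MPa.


Stress = 57*1000*(9e-06 - 7.3e-06)*506 = 49.0 MPa

49.0


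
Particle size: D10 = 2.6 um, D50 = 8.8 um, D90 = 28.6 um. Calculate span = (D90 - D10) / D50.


Span = (28.6 - 2.6) / 8.8 = 26.0 / 8.8 = 2.955

2.955


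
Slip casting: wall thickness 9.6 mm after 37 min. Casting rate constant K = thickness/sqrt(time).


K = 9.6 / sqrt(37) = 9.6 / 6.0828 = 1.578 mm/min^0.5

1.578


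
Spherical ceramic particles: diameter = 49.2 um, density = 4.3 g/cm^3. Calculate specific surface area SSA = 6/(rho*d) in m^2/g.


SSA = 6 / (4.3 * 49.2) = 0.028 m^2/g

0.028


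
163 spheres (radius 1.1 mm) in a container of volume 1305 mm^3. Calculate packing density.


V_sphere = 4/3*pi*1.1^3 = 5.5753 mm^3
Total V = 163*5.5753 = 908.7739 mm^3
PD = 908.7739 / 1305 = 0.696

0.696


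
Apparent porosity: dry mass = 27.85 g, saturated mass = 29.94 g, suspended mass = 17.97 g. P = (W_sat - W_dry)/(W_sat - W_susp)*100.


P = (29.94 - 27.85) / (29.94 - 17.97) * 100 = 2.09 / 11.97 * 100 = 17.5%

17.5


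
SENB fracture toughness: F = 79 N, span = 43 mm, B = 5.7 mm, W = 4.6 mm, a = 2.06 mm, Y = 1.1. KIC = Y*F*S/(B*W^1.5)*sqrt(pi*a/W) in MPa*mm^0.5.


KIC = 1.1*79*43/(5.7*4.6^1.5)*sqrt(pi*2.06/4.6) = 78.81

78.81


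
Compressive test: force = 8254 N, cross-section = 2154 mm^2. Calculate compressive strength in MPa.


CS = 8254 / 2154 = 3.8 MPa

3.8


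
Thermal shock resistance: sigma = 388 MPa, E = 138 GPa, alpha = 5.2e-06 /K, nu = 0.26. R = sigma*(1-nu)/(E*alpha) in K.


R = 388*(1-0.26)/(138*1000*5.2e-06) = 400 K

400


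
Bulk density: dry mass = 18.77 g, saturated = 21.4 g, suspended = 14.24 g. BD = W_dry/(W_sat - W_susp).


BD = 18.77 / (21.4 - 14.24) = 18.77 / 7.16 = 2.622 g/cm^3

2.622


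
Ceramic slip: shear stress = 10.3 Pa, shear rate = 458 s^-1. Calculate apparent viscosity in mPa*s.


eta = tau/gamma * 1000 = 10.3/458 * 1000 = 22.5 mPa*s

22.5


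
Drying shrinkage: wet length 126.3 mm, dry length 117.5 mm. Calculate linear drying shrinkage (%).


DS = (126.3 - 117.5) / 126.3 * 100 = 6.97%

6.97


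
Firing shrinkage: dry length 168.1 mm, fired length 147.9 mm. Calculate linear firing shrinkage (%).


FS = (168.1 - 147.9) / 168.1 * 100 = 12.02%

12.02


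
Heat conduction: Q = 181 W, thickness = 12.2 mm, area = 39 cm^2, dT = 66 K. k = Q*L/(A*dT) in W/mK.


k = 181*12.2/1000/(39/10000*66) = 8.58 W/mK

8.58


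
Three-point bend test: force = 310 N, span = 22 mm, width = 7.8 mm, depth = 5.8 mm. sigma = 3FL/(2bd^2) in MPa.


sigma = 3*310*22/(2*7.8*5.8^2) = 39.0 MPa

39.0


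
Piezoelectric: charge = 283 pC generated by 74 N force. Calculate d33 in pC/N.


d33 = 283 / 74 = 3.8 pC/N

3.8


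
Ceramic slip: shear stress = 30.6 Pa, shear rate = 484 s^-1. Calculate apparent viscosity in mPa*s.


eta = tau/gamma * 1000 = 30.6/484 * 1000 = 63.2 mPa*s

63.2


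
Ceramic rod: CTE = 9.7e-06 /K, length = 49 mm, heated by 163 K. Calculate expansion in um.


dL = 9.7e-06 * 49 * 163 * 1000 = 77.474 um

77.474


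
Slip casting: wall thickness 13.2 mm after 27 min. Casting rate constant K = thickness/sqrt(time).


K = 13.2 / sqrt(27) = 13.2 / 5.1962 = 2.54 mm/min^0.5

2.54


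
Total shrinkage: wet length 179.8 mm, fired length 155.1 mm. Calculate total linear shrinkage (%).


TS = (179.8 - 155.1) / 179.8 * 100 = 13.74%

13.74


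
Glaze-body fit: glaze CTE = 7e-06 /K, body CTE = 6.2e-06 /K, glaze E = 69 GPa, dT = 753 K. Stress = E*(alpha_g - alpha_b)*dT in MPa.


Stress = 69*1000*(7e-06 - 6.2e-06)*753 = 41.6 MPa

41.6


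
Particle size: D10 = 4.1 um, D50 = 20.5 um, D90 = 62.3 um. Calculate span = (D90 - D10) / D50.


Span = (62.3 - 4.1) / 20.5 = 58.2 / 20.5 = 2.839

2.839


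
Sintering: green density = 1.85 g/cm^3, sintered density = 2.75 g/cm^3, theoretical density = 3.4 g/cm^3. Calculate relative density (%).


Relative = 2.75 / 3.4 * 100 = 80.9%

80.9


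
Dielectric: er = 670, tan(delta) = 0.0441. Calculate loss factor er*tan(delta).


Loss = 670 * 0.0441 = 29.547

29.547


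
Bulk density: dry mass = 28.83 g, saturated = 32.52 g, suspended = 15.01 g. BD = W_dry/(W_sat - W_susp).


BD = 28.83 / (32.52 - 15.01) = 28.83 / 17.51 = 1.646 g/cm^3

1.646


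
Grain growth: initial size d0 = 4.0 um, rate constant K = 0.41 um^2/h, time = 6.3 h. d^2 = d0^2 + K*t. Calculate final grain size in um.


d^2 = 4.0^2 + 0.41*6.3 = 18.583
d = sqrt(18.583) = 4.31 um

4.31


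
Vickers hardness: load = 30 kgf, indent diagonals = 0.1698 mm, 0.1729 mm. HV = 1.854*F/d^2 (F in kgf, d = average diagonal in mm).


d_avg = (0.1698+0.1729)/2 = 0.17135 mm
HV = 1.854*30/0.17135^2 = 1894

1894


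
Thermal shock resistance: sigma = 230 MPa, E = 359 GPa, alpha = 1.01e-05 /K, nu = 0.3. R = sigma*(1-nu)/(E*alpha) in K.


R = 230*(1-0.3)/(359*1000*1.01e-05) = 44 K

44


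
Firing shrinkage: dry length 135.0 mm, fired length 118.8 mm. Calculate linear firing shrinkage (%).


FS = (135.0 - 118.8) / 135.0 * 100 = 12.0%

12.0


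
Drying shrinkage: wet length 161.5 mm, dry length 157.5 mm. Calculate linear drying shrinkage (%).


DS = (161.5 - 157.5) / 161.5 * 100 = 2.48%

2.48


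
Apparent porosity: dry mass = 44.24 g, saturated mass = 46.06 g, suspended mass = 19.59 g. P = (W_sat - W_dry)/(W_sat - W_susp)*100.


P = (46.06 - 44.24) / (46.06 - 19.59) * 100 = 1.82 / 26.47 * 100 = 6.9%

6.9


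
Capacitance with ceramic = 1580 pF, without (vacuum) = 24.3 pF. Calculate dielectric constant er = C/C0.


er = 1580 / 24.3 = 65.02

65.02


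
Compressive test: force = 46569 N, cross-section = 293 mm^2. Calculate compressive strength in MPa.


CS = 46569 / 293 = 158.9 MPa

158.9


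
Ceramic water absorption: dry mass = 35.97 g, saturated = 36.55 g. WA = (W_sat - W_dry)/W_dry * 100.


WA = (36.55 - 35.97) / 35.97 * 100 = 1.61%

1.61


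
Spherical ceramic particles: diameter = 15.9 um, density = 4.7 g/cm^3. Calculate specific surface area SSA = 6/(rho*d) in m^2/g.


SSA = 6 / (4.7 * 15.9) = 0.08 m^2/g

0.08


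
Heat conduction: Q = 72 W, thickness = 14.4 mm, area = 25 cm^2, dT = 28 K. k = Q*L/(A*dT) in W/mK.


k = 72*14.4/1000/(25/10000*28) = 14.81 W/mK

14.81


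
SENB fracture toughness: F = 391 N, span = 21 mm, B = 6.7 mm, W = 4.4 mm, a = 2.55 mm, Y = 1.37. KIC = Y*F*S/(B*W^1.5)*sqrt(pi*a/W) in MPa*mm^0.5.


KIC = 1.37*391*21/(6.7*4.4^1.5)*sqrt(pi*2.55/4.4) = 245.46

245.46


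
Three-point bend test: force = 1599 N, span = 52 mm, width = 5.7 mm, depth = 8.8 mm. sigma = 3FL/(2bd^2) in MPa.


sigma = 3*1599*52/(2*5.7*8.8^2) = 282.6 MPa

282.6


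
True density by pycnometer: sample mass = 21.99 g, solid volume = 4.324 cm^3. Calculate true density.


TD = 21.99 / 4.324 = 5.086 g/cm^3

5.086


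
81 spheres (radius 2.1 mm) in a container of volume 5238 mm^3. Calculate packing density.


V_sphere = 4/3*pi*2.1^3 = 38.7924 mm^3
Total V = 81*38.7924 = 3142.1844 mm^3
PD = 3142.1844 / 5238 = 0.6

0.6


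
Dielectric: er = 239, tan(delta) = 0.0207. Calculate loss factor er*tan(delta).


Loss = 239 * 0.0207 = 4.947

4.947


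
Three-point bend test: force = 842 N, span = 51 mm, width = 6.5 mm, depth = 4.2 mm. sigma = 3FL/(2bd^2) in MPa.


sigma = 3*842*51/(2*6.5*4.2^2) = 561.8 MPa

561.8


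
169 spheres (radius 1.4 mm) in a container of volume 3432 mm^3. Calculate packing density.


V_sphere = 4/3*pi*1.4^3 = 11.494 mm^3
Total V = 169*11.494 = 1942.486 mm^3
PD = 1942.486 / 3432 = 0.566

0.566


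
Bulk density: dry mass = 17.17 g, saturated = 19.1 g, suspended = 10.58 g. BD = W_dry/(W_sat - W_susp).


BD = 17.17 / (19.1 - 10.58) = 17.17 / 8.52 = 2.015 g/cm^3

2.015


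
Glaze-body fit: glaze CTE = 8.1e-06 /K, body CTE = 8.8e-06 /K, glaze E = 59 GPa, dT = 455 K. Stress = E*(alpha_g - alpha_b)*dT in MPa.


Stress = 59*1000*(8.1e-06 - 8.8e-06)*455 = -18.8 MPa

-18.8


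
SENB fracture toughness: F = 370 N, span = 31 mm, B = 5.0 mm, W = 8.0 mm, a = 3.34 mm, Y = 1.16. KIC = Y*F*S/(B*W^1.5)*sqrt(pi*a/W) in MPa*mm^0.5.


KIC = 1.16*370*31/(5.0*8.0^1.5)*sqrt(pi*3.34/8.0) = 134.69

134.69


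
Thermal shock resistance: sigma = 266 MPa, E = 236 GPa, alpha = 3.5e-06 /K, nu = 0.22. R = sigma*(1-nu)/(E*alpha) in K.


R = 266*(1-0.22)/(236*1000*3.5e-06) = 251 K

251


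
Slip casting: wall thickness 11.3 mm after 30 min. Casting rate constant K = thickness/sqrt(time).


K = 11.3 / sqrt(30) = 11.3 / 5.4772 = 2.063 mm/min^0.5

2.063


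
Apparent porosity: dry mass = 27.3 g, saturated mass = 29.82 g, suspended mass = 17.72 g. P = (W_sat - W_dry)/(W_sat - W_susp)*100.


P = (29.82 - 27.3) / (29.82 - 17.72) * 100 = 2.52 / 12.1 * 100 = 20.8%

20.8


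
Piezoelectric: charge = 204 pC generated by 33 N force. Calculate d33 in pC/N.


d33 = 204 / 33 = 6.2 pC/N

6.2


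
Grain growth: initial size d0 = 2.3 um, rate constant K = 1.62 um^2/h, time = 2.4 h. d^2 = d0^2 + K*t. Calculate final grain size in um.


d^2 = 2.3^2 + 1.62*2.4 = 9.178
d = sqrt(9.178) = 3.03 um

3.03


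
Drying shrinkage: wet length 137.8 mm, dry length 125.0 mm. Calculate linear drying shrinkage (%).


DS = (137.8 - 125.0) / 137.8 * 100 = 9.29%

9.29


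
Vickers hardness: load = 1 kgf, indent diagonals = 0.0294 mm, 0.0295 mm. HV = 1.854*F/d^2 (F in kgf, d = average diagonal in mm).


d_avg = (0.0294+0.0295)/2 = 0.02945 mm
HV = 1.854*1/0.02945^2 = 2138

2138


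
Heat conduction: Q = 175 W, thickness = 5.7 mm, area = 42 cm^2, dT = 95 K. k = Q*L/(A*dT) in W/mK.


k = 175*5.7/1000/(42/10000*95) = 2.5 W/mK

2.5


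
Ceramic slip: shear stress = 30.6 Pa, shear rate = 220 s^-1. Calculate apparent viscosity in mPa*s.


eta = tau/gamma * 1000 = 30.6/220 * 1000 = 139.1 mPa*s

139.1


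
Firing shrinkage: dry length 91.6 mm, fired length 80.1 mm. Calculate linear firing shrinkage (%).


FS = (91.6 - 80.1) / 91.6 * 100 = 12.55%

12.55


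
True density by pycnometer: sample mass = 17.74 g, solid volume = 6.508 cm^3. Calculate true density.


TD = 17.74 / 6.508 = 2.726 g/cm^3

2.726


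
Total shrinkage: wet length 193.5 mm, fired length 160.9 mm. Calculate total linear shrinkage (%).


TS = (193.5 - 160.9) / 193.5 * 100 = 16.85%

16.85


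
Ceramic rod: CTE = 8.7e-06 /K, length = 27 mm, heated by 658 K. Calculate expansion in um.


dL = 8.7e-06 * 27 * 658 * 1000 = 154.564 um

154.564


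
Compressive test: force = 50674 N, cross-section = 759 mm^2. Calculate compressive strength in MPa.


CS = 50674 / 759 = 66.8 MPa

66.8


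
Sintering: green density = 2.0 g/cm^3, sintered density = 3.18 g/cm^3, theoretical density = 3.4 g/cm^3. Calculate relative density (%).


Relative = 3.18 / 3.4 * 100 = 93.5%

93.5


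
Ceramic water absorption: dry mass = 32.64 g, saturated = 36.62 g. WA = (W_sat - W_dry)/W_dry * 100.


WA = (36.62 - 32.64) / 32.64 * 100 = 12.19%

12.19


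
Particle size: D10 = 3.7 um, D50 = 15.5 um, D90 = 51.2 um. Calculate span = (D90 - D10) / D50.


Span = (51.2 - 3.7) / 15.5 = 47.5 / 15.5 = 3.065

3.065


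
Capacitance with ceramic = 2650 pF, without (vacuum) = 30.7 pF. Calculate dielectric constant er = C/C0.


er = 2650 / 30.7 = 86.32

86.32


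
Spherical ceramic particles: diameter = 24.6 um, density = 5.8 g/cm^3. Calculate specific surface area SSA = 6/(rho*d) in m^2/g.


SSA = 6 / (5.8 * 24.6) = 0.042 m^2/g

0.042


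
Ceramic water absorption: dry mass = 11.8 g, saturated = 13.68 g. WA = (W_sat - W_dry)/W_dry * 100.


WA = (13.68 - 11.8) / 11.8 * 100 = 15.93%

15.93


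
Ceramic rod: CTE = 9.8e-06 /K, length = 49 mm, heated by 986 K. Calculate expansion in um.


dL = 9.8e-06 * 49 * 986 * 1000 = 473.477 um

473.477


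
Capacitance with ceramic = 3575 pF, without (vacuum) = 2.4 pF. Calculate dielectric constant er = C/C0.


er = 3575 / 2.4 = 1489.58

1489.58


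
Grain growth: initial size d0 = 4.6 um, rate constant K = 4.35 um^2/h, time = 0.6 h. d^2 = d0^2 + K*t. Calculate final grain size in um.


d^2 = 4.6^2 + 4.35*0.6 = 23.77
d = sqrt(23.77) = 4.88 um

4.88


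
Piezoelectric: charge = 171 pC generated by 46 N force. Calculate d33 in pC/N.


d33 = 171 / 46 = 3.7 pC/N

3.7


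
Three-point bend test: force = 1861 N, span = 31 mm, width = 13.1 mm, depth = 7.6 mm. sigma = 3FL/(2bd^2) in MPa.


sigma = 3*1861*31/(2*13.1*7.6^2) = 114.4 MPa

114.4


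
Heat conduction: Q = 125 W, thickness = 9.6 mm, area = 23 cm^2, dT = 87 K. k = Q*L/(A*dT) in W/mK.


k = 125*9.6/1000/(23/10000*87) = 6.0 W/mK

6.0


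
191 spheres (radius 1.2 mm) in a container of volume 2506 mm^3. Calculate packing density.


V_sphere = 4/3*pi*1.2^3 = 7.2382 mm^3
Total V = 191*7.2382 = 1382.4962 mm^3
PD = 1382.4962 / 2506 = 0.552

0.552


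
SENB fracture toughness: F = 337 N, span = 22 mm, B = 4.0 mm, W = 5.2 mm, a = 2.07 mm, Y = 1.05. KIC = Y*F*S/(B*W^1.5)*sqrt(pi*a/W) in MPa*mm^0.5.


KIC = 1.05*337*22/(4.0*5.2^1.5)*sqrt(pi*2.07/5.2) = 183.54

183.54


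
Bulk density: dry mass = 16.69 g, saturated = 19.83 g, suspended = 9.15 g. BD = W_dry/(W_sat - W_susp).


BD = 16.69 / (19.83 - 9.15) = 16.69 / 10.68 = 1.563 g/cm^3

1.563


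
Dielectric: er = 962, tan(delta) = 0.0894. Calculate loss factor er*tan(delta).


Loss = 962 * 0.0894 = 86.003

86.003


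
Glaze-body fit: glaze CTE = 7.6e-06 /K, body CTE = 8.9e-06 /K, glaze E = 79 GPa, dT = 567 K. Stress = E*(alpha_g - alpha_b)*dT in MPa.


Stress = 79*1000*(7.6e-06 - 8.9e-06)*567 = -58.2 MPa

-58.2


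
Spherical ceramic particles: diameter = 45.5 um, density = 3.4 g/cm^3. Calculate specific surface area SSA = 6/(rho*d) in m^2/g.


SSA = 6 / (3.4 * 45.5) = 0.039 m^2/g

0.039


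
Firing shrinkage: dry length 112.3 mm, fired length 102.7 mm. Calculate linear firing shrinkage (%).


FS = (112.3 - 102.7) / 112.3 * 100 = 8.55%

8.55


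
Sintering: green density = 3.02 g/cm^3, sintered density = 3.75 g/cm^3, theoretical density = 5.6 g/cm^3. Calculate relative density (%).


Relative = 3.75 / 5.6 * 100 = 67.0%

67.0


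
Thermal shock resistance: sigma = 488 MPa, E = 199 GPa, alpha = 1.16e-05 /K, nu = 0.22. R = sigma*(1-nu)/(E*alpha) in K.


R = 488*(1-0.22)/(199*1000*1.16e-05) = 165 K

165


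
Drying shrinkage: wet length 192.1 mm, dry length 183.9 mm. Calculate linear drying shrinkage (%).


DS = (192.1 - 183.9) / 192.1 * 100 = 4.27%

4.27


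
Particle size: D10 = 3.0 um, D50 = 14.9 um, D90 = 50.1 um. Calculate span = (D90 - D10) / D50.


Span = (50.1 - 3.0) / 14.9 = 47.1 / 14.9 = 3.161

3.161


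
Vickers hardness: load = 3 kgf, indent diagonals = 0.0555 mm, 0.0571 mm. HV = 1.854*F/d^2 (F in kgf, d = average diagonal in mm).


d_avg = (0.0555+0.0571)/2 = 0.0563 mm
HV = 1.854*3/0.0563^2 = 1755

1755


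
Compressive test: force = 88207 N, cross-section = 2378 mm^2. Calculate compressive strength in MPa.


CS = 88207 / 2378 = 37.1 MPa

37.1


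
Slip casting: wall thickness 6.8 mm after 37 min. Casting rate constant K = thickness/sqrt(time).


K = 6.8 / sqrt(37) = 6.8 / 6.0828 = 1.118 mm/min^0.5

1.118


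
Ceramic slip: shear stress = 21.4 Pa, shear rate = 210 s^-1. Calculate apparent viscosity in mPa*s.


eta = tau/gamma * 1000 = 21.4/210 * 1000 = 101.9 mPa*s

101.9


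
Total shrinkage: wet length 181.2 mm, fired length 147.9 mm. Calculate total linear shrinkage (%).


TS = (181.2 - 147.9) / 181.2 * 100 = 18.38%

18.38


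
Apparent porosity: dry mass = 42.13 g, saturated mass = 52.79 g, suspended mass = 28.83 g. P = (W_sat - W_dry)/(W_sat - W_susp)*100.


P = (52.79 - 42.13) / (52.79 - 28.83) * 100 = 10.66 / 23.96 * 100 = 44.5%

44.5


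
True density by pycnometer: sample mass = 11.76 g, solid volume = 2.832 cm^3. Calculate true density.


TD = 11.76 / 2.832 = 4.153 g/cm^3

4.153


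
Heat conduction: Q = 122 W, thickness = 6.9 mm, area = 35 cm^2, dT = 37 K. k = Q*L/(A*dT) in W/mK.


k = 122*6.9/1000/(35/10000*37) = 6.5 W/mK

6.5


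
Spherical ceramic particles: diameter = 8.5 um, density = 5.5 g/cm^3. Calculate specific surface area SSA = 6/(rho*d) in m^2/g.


SSA = 6 / (5.5 * 8.5) = 0.128 m^2/g

0.128


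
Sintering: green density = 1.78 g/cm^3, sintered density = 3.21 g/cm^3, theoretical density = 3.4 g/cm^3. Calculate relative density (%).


Relative = 3.21 / 3.4 * 100 = 94.4%

94.4


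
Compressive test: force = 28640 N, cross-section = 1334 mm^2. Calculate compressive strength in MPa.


CS = 28640 / 1334 = 21.5 MPa

21.5


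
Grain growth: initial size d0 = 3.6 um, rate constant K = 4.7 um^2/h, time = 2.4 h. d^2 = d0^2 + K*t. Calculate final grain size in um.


d^2 = 3.6^2 + 4.7*2.4 = 24.24
d = sqrt(24.24) = 4.92 um

4.92


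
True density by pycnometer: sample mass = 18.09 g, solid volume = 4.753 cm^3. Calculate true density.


TD = 18.09 / 4.753 = 3.806 g/cm^3

3.806


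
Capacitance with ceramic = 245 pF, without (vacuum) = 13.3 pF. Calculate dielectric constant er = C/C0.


er = 245 / 13.3 = 18.42

18.42


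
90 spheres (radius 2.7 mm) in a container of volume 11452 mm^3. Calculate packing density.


V_sphere = 4/3*pi*2.7^3 = 82.448 mm^3
Total V = 90*82.448 = 7420.32 mm^3
PD = 7420.32 / 11452 = 0.648

0.648


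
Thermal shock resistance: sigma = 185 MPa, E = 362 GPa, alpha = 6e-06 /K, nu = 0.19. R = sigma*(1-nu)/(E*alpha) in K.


R = 185*(1-0.19)/(362*1000*6e-06) = 69 K

69


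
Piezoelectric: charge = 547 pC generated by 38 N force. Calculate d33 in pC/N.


d33 = 547 / 38 = 14.4 pC/N

14.4


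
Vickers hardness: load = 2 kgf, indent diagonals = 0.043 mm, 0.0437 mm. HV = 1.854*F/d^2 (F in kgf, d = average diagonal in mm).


d_avg = (0.043+0.0437)/2 = 0.04335 mm
HV = 1.854*2/0.04335^2 = 1973

1973


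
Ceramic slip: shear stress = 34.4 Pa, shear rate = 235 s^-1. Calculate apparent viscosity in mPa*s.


eta = tau/gamma * 1000 = 34.4/235 * 1000 = 146.4 mPa*s

146.4


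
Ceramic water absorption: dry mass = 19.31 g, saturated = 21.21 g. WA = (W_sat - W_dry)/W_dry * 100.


WA = (21.21 - 19.31) / 19.31 * 100 = 9.84%

9.84


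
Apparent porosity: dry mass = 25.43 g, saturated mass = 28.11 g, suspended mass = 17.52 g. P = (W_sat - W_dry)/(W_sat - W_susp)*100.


P = (28.11 - 25.43) / (28.11 - 17.52) * 100 = 2.68 / 10.59 * 100 = 25.3%

25.3


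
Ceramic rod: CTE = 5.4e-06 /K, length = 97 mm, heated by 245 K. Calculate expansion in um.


dL = 5.4e-06 * 97 * 245 * 1000 = 128.331 um

128.331


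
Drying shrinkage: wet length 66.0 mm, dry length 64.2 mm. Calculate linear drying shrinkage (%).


DS = (66.0 - 64.2) / 66.0 * 100 = 2.73%

2.73


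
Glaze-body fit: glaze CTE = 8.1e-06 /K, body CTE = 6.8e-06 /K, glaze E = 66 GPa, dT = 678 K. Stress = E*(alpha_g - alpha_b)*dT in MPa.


Stress = 66*1000*(8.1e-06 - 6.8e-06)*678 = 58.2 MPa

58.2


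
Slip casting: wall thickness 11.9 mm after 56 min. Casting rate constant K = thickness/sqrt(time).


K = 11.9 / sqrt(56) = 11.9 / 7.4833 = 1.59 mm/min^0.5

1.59


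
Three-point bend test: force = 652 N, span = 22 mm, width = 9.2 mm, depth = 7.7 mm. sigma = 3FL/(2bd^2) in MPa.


sigma = 3*652*22/(2*9.2*7.7^2) = 39.4 MPa

39.4


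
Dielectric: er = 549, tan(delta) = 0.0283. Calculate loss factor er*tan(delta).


Loss = 549 * 0.0283 = 15.537

15.537


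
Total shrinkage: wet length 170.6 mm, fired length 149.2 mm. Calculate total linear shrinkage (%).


TS = (170.6 - 149.2) / 170.6 * 100 = 12.54%

12.54


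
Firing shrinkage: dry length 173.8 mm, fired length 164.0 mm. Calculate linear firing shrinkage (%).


FS = (173.8 - 164.0) / 173.8 * 100 = 5.64%

5.64


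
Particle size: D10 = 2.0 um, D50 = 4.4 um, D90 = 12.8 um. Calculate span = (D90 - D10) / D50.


Span = (12.8 - 2.0) / 4.4 = 10.8 / 4.4 = 2.455

2.455


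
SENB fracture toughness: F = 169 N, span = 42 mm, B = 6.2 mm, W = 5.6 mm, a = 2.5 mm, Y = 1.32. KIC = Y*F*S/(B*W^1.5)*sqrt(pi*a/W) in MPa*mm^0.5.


KIC = 1.32*169*42/(6.2*5.6^1.5)*sqrt(pi*2.5/5.6) = 135.05

135.05


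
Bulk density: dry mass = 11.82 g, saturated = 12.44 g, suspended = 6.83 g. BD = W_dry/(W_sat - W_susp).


BD = 11.82 / (12.44 - 6.83) = 11.82 / 5.61 = 2.107 g/cm^3

2.107


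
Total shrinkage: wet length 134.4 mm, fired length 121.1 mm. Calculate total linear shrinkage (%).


TS = (134.4 - 121.1) / 134.4 * 100 = 9.9%

9.9


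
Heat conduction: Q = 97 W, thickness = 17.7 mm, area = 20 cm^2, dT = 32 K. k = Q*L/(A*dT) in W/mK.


k = 97*17.7/1000/(20/10000*32) = 26.83 W/mK

26.83


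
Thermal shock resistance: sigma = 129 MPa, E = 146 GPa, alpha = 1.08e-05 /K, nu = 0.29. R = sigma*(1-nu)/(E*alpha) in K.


R = 129*(1-0.29)/(146*1000*1.08e-05) = 58 K

58


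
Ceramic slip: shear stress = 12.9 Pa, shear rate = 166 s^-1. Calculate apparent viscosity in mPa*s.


eta = tau/gamma * 1000 = 12.9/166 * 1000 = 77.7 mPa*s

77.7


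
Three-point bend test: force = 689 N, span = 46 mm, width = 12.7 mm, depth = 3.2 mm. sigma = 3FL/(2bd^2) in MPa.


sigma = 3*689*46/(2*12.7*3.2^2) = 365.6 MPa

365.6


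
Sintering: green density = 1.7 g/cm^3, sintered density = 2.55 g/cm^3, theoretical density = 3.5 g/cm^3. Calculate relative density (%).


Relative = 2.55 / 3.5 * 100 = 72.9%

72.9


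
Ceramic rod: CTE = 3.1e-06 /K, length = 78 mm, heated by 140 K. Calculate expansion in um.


dL = 3.1e-06 * 78 * 140 * 1000 = 33.852 um

33.852


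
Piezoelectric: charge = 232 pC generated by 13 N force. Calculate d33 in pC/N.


d33 = 232 / 13 = 17.8 pC/N

17.8


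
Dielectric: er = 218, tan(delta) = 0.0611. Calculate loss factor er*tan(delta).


Loss = 218 * 0.0611 = 13.32

13.32


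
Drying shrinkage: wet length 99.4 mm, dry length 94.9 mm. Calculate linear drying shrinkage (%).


DS = (99.4 - 94.9) / 99.4 * 100 = 4.53%

4.53


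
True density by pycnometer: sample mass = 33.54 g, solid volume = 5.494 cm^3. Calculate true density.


TD = 33.54 / 5.494 = 6.105 g/cm^3

6.105


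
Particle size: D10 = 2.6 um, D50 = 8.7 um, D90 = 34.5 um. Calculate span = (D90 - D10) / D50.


Span = (34.5 - 2.6) / 8.7 = 31.9 / 8.7 = 3.667

3.667


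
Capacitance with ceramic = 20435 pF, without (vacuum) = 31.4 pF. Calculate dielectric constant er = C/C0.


er = 20435 / 31.4 = 650.8

650.8


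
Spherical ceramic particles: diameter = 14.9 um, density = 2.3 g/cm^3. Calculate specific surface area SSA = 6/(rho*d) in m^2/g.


SSA = 6 / (2.3 * 14.9) = 0.175 m^2/g

0.175


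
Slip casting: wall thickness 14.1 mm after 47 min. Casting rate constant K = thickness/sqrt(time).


K = 14.1 / sqrt(47) = 14.1 / 6.8557 = 2.057 mm/min^0.5

2.057


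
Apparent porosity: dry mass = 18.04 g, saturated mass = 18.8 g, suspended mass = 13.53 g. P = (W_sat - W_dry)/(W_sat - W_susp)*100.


P = (18.8 - 18.04) / (18.8 - 13.53) * 100 = 0.76 / 5.27 * 100 = 14.4%

14.4


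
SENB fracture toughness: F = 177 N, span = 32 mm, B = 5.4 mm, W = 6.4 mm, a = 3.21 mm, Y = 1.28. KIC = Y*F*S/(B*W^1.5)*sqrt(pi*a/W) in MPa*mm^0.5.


KIC = 1.28*177*32/(5.4*6.4^1.5)*sqrt(pi*3.21/6.4) = 104.09

104.09


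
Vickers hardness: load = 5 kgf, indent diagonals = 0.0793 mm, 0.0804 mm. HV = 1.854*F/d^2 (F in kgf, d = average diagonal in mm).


d_avg = (0.0793+0.0804)/2 = 0.07985 mm
HV = 1.854*5/0.07985^2 = 1454

1454


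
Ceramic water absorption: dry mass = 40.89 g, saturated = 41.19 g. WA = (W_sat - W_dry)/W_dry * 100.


WA = (41.19 - 40.89) / 40.89 * 100 = 0.73%

0.73


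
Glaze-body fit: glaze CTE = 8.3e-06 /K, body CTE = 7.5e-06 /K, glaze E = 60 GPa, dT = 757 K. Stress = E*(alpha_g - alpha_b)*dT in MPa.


Stress = 60*1000*(8.3e-06 - 7.5e-06)*757 = 36.3 MPa

36.3


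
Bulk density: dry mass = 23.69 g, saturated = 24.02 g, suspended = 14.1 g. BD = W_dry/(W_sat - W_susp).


BD = 23.69 / (24.02 - 14.1) = 23.69 / 9.92 = 2.388 g/cm^3

2.388


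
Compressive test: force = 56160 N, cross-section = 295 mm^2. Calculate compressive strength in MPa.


CS = 56160 / 295 = 190.4 MPa

190.4


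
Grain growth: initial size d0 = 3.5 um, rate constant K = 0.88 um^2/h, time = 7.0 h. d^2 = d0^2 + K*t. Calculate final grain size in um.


d^2 = 3.5^2 + 0.88*7.0 = 18.41
d = sqrt(18.41) = 4.29 um

4.29


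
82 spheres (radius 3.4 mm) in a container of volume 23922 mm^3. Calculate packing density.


V_sphere = 4/3*pi*3.4^3 = 164.6362 mm^3
Total V = 82*164.6362 = 13500.1684 mm^3
PD = 13500.1684 / 23922 = 0.564

0.564


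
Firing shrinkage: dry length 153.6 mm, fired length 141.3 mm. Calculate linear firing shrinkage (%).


FS = (153.6 - 141.3) / 153.6 * 100 = 8.01%

8.01


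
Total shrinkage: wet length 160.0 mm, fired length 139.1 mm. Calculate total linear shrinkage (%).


TS = (160.0 - 139.1) / 160.0 * 100 = 13.06%

13.06


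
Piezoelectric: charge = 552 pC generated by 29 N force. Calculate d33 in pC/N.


d33 = 552 / 29 = 19.0 pC/N

19.0


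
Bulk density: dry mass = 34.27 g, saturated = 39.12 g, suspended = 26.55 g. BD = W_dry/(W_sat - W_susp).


BD = 34.27 / (39.12 - 26.55) = 34.27 / 12.57 = 2.726 g/cm^3

2.726


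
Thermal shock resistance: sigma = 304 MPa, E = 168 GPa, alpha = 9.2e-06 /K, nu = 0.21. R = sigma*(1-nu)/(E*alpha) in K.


R = 304*(1-0.21)/(168*1000*9.2e-06) = 155 K

155


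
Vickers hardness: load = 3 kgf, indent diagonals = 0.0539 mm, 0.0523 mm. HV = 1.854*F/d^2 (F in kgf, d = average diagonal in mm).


d_avg = (0.0539+0.0523)/2 = 0.0531 mm
HV = 1.854*3/0.0531^2 = 1973

1973


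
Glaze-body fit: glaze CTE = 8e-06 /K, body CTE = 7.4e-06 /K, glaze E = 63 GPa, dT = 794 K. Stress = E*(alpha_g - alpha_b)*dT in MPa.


Stress = 63*1000*(8e-06 - 7.4e-06)*794 = 30.0 MPa

30.0


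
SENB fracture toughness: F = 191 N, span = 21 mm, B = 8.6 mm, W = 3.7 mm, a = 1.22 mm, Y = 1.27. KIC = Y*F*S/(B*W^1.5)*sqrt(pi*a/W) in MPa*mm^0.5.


KIC = 1.27*191*21/(8.6*3.7^1.5)*sqrt(pi*1.22/3.7) = 84.71

84.71


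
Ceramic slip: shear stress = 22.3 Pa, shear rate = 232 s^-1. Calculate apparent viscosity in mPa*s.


eta = tau/gamma * 1000 = 22.3/232 * 1000 = 96.1 mPa*s

96.1


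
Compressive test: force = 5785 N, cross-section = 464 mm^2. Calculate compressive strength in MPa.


CS = 5785 / 464 = 12.5 MPa

12.5


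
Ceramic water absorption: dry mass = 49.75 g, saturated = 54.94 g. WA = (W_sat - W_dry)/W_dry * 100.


WA = (54.94 - 49.75) / 49.75 * 100 = 10.43%

10.43


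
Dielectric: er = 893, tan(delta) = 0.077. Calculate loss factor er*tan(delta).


Loss = 893 * 0.077 = 68.761

68.761


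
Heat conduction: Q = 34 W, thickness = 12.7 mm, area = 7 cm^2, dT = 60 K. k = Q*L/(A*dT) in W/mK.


k = 34*12.7/1000/(7/10000*60) = 10.28 W/mK

10.28


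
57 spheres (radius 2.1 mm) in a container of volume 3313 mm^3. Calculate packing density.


V_sphere = 4/3*pi*2.1^3 = 38.7924 mm^3
Total V = 57*38.7924 = 2211.1668 mm^3
PD = 2211.1668 / 3313 = 0.667

0.667


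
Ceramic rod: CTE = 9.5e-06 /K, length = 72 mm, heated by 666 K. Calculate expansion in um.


dL = 9.5e-06 * 72 * 666 * 1000 = 455.544 um

455.544


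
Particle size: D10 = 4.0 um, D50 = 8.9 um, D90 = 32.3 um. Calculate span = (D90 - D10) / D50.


Span = (32.3 - 4.0) / 8.9 = 28.3 / 8.9 = 3.18

3.18


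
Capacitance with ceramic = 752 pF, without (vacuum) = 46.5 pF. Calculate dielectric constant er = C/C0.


er = 752 / 46.5 = 16.17

16.17


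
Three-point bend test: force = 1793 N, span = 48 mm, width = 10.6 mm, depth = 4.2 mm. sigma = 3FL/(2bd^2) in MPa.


sigma = 3*1793*48/(2*10.6*4.2^2) = 690.4 MPa

690.4


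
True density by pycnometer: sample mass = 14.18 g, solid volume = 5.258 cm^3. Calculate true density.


TD = 14.18 / 5.258 = 2.697 g/cm^3

2.697


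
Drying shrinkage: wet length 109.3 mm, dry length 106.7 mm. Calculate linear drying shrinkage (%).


DS = (109.3 - 106.7) / 109.3 * 100 = 2.38%

2.38


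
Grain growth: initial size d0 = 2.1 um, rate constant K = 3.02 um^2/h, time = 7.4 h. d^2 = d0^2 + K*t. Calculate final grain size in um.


d^2 = 2.1^2 + 3.02*7.4 = 26.758
d = sqrt(26.758) = 5.17 um

5.17


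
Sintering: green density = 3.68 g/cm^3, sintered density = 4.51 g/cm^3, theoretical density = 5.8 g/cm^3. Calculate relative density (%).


Relative = 4.51 / 5.8 * 100 = 77.8%

77.8


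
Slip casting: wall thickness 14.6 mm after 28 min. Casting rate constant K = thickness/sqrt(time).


K = 14.6 / sqrt(28) = 14.6 / 5.2915 = 2.759 mm/min^0.5

2.759


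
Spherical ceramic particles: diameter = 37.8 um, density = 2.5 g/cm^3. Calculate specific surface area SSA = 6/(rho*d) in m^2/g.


SSA = 6 / (2.5 * 37.8) = 0.063 m^2/g

0.063


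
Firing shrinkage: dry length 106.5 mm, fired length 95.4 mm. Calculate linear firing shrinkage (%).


FS = (106.5 - 95.4) / 106.5 * 100 = 10.42%

10.42


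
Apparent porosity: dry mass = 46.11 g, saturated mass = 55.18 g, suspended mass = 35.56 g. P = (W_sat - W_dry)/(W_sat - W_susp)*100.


P = (55.18 - 46.11) / (55.18 - 35.56) * 100 = 9.07 / 19.62 * 100 = 46.2%

46.2


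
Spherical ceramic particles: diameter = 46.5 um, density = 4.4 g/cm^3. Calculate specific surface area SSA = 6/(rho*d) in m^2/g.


SSA = 6 / (4.4 * 46.5) = 0.029 m^2/g

0.029


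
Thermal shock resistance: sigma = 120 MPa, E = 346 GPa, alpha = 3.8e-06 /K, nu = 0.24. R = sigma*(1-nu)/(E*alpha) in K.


R = 120*(1-0.24)/(346*1000*3.8e-06) = 69 K

69


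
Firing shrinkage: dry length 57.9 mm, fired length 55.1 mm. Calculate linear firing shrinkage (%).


FS = (57.9 - 55.1) / 57.9 * 100 = 4.84%

4.84


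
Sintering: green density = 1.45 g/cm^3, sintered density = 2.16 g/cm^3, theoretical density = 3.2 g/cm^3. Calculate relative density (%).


Relative = 2.16 / 3.2 * 100 = 67.5%

67.5


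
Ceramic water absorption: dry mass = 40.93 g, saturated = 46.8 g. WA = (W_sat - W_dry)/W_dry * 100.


WA = (46.8 - 40.93) / 40.93 * 100 = 14.34%

14.34


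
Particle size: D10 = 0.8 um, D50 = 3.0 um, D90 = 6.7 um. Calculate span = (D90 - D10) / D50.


Span = (6.7 - 0.8) / 3.0 = 5.9 / 3.0 = 1.967

1.967


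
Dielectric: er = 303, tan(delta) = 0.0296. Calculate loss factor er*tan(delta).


Loss = 303 * 0.0296 = 8.969

8.969


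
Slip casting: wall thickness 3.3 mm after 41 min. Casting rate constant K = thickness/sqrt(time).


K = 3.3 / sqrt(41) = 3.3 / 6.4031 = 0.515 mm/min^0.5

0.515


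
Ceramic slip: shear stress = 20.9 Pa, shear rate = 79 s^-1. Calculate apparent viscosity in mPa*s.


eta = tau/gamma * 1000 = 20.9/79 * 1000 = 264.6 mPa*s

264.6


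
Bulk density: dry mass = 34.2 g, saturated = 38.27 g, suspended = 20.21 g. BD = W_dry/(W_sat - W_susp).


BD = 34.2 / (38.27 - 20.21) = 34.2 / 18.06 = 1.894 g/cm^3

1.894


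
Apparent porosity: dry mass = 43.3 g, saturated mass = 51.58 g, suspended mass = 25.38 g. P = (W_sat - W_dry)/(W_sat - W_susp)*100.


P = (51.58 - 43.3) / (51.58 - 25.38) * 100 = 8.28 / 26.2 * 100 = 31.6%

31.6


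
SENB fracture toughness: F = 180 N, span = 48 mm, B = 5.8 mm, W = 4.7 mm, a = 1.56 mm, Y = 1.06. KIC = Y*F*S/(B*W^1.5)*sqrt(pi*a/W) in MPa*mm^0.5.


KIC = 1.06*180*48/(5.8*4.7^1.5)*sqrt(pi*1.56/4.7) = 158.25

158.25


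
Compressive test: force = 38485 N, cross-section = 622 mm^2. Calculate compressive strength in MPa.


CS = 38485 / 622 = 61.9 MPa

61.9


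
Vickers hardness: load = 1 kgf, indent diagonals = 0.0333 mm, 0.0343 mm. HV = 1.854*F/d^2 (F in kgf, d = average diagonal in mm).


d_avg = (0.0333+0.0343)/2 = 0.0338 mm
HV = 1.854*1/0.0338^2 = 1623

1623


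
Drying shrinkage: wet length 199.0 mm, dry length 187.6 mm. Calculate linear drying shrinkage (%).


DS = (199.0 - 187.6) / 199.0 * 100 = 5.73%

5.73


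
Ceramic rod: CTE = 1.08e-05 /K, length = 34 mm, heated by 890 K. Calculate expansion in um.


dL = 1.08e-05 * 34 * 890 * 1000 = 326.808 um

326.808


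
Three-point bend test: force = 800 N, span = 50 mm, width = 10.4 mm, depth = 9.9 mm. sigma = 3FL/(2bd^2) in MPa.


sigma = 3*800*50/(2*10.4*9.9^2) = 58.9 MPa

58.9


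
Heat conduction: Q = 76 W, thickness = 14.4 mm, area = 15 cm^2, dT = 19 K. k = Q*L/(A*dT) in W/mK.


k = 76*14.4/1000/(15/10000*19) = 38.4 W/mK

38.4


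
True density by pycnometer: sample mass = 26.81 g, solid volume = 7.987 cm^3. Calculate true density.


TD = 26.81 / 7.987 = 3.357 g/cm^3

3.357


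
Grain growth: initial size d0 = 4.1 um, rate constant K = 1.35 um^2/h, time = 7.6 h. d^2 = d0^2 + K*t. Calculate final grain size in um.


d^2 = 4.1^2 + 1.35*7.6 = 27.07
d = sqrt(27.07) = 5.2 um

5.2


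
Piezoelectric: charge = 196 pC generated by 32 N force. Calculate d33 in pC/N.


d33 = 196 / 32 = 6.1 pC/N

6.1


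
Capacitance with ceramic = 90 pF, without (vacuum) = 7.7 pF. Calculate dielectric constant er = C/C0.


er = 90 / 7.7 = 11.69

11.69


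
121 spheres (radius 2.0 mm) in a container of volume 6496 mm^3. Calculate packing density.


V_sphere = 4/3*pi*2.0^3 = 33.5103 mm^3
Total V = 121*33.5103 = 4054.7463 mm^3
PD = 4054.7463 / 6496 = 0.624

0.624


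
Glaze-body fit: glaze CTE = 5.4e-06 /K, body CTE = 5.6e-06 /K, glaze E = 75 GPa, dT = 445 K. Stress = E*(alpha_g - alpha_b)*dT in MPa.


Stress = 75*1000*(5.4e-06 - 5.6e-06)*445 = -6.7 MPa

-6.7


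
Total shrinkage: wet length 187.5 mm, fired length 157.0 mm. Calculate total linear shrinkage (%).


TS = (187.5 - 157.0) / 187.5 * 100 = 16.27%

16.27


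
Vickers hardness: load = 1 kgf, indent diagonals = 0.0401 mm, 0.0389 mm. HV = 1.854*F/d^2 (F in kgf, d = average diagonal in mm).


d_avg = (0.0401+0.0389)/2 = 0.0395 mm
HV = 1.854*1/0.0395^2 = 1188

1188


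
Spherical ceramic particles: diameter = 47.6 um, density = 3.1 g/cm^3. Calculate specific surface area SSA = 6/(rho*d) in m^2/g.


SSA = 6 / (3.1 * 47.6) = 0.041 m^2/g

0.041


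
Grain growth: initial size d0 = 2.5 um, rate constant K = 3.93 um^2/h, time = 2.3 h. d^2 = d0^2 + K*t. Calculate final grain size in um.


d^2 = 2.5^2 + 3.93*2.3 = 15.289
d = sqrt(15.289) = 3.91 um

3.91


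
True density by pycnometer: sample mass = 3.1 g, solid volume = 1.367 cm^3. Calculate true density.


TD = 3.1 / 1.367 = 2.268 g/cm^3

2.268


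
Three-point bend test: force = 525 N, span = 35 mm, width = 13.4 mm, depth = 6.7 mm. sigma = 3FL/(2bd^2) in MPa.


sigma = 3*525*35/(2*13.4*6.7^2) = 45.8 MPa

45.8


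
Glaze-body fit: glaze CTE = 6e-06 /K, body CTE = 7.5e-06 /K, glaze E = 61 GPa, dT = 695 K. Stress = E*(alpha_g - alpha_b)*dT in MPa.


Stress = 61*1000*(6e-06 - 7.5e-06)*695 = -63.6 MPa

-63.6


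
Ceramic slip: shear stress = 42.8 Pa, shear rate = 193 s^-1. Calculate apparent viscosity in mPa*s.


eta = tau/gamma * 1000 = 42.8/193 * 1000 = 221.8 mPa*s

221.8


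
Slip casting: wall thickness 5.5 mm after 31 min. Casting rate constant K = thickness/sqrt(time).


K = 5.5 / sqrt(31) = 5.5 / 5.5678 = 0.988 mm/min^0.5

0.988


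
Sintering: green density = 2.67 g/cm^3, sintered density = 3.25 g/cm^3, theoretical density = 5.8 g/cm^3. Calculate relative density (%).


Relative = 3.25 / 5.8 * 100 = 56.0%

56.0


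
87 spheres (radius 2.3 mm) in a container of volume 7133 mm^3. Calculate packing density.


V_sphere = 4/3*pi*2.3^3 = 50.965 mm^3
Total V = 87*50.965 = 4433.955 mm^3
PD = 4433.955 / 7133 = 0.622

0.622


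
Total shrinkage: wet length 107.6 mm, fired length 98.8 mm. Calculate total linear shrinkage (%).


TS = (107.6 - 98.8) / 107.6 * 100 = 8.18%

8.18


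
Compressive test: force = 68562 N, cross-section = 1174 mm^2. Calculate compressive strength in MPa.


CS = 68562 / 1174 = 58.4 MPa

58.4


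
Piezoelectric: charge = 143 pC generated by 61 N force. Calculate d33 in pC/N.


d33 = 143 / 61 = 2.3 pC/N

2.3


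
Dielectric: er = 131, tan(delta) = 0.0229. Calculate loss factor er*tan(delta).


Loss = 131 * 0.0229 = 3.0

3.0


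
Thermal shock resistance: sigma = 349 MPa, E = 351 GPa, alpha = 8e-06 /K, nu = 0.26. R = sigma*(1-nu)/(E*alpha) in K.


R = 349*(1-0.26)/(351*1000*8e-06) = 92 K

92


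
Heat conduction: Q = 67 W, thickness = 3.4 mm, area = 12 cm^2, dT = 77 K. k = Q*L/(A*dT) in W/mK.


k = 67*3.4/1000/(12/10000*77) = 2.47 W/mK

2.47
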